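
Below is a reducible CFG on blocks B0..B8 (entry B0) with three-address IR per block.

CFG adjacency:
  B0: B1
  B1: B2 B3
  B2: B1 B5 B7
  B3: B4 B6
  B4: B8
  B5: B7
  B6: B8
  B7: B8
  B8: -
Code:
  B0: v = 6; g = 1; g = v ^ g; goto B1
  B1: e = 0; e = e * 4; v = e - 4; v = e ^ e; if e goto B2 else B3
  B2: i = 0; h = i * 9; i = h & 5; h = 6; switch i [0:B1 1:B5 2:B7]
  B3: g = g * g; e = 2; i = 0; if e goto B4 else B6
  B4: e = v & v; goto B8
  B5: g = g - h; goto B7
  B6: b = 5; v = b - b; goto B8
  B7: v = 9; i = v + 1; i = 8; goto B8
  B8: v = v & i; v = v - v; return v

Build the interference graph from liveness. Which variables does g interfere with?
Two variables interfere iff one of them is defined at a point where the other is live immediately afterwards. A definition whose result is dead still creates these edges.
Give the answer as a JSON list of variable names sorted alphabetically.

def/use:
  B0: def={g,v} ue=∅
  B1: def={e,v} ue=∅
  B2: def={h,i} ue=∅
  B3: def={e,g,i} ue={g}
  B4: def={e} ue={v}
  B5: def={g} ue={g,h}
  B6: def={b,v} ue=∅
  B7: def={i,v} ue=∅
  B8: def={v} ue={i,v}

Backward fixpoint:
  live B0: ∅→{g}
  live B1: {g}→{g,v}
  live B2: {g}→{g,h}
  live B3: {g,v}→{i,v}
  live B4: {i,v}→{i,v}
  live B5: {g,h}→∅
  live B6: {i}→{i,v}
  live B7: ∅→{i,v}
  live B8: {i,v}→∅

Interfere edges:
  b: {i}
  e: {g,i,v}
  g: {e,h,i,v}
  h: {g,i}
  i: {b,e,g,h,v}
  v: {e,g,i}

N(g) = ["e", "h", "i", "v"]

Answer: ["e", "h", "i", "v"]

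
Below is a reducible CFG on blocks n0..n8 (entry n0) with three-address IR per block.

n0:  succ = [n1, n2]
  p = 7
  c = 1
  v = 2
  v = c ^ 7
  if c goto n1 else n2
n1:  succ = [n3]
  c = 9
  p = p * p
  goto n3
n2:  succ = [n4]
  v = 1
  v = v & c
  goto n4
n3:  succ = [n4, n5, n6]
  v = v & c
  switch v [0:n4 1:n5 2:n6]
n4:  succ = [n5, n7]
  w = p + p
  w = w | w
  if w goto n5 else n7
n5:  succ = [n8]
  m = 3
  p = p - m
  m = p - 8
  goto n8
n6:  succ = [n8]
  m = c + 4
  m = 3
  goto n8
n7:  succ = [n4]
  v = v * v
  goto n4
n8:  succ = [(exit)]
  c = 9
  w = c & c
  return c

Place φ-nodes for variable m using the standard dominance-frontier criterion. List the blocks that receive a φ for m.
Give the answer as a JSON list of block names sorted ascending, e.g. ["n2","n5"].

idom tree: n1←n0 n2←n0 n3←n1 n4←n0 n5←n0 n6←n3 n7←n4 n8←n0
Dom at joins:
  n4: preds {n2,n3,n7}: {n0,n2} ∩ {n0,n1,n3} ∩ {n0,n4,n7} = {n0}; idom=n0
  n5: preds {n3,n4}: {n0,n1,n3} ∩ {n0,n4} = {n0}; idom=n0
  n8: preds {n5,n6}: {n0,n5} ∩ {n0,n1,n3,n6} = {n0}; idom=n0

DF walk-up:
  join n4 pred n2: n2 stop@n0
  join n4 pred n3: n3→n1 stop@n0
  join n4 pred n7: n7→n4 stop@n0
  join n5 pred n3: n3→n1 stop@n0
  join n5 pred n4: n4 stop@n0
  join n8 pred n5: n5 stop@n0
  join n8 pred n6: n6→n3→n1 stop@n0
  DF(n0)=∅
  DF(n1)={n4,n5,n8}
  DF(n2)={n4}
  DF(n3)={n4,n5,n8}
  DF(n4)={n4,n5}
  DF(n5)={n8}
  DF(n6)={n8}
  DF(n7)={n4}
  DF(n8)=∅

φ for m: defs {n5,n6}
  DF⁺ = {n8}

Answer: ["n8"]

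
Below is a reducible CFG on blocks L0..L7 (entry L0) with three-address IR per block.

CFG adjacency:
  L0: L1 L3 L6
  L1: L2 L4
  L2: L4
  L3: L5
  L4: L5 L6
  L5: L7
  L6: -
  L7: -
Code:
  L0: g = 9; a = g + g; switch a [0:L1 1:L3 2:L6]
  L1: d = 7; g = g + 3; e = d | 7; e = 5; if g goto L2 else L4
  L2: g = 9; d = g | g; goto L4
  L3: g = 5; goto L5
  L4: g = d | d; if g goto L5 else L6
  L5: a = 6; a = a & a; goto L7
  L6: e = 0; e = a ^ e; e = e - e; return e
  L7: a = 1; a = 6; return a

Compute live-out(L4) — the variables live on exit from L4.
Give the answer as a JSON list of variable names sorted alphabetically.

Block summaries:
  L0: {a,g} / ∅
  L1: {d,e,g} / {g}
  L2: {d,g} / ∅
  L3: {g} / ∅
  L4: {g} / {d}
  L5: {a} / ∅
  L6: {e} / {a}
  L7: {a} / ∅

Live sets:
  L0 li=∅ lo={a,g}
  L1 li={a,g} lo={a,d}
  L2 li={a} lo={a,d}
  L3 li=∅ lo=∅
  L4 li={a,d} lo={a}
  L5 li=∅ lo=∅
  L6 li={a} lo=∅
  L7 li=∅ lo=∅

live-out(L4) = ["a"]

Answer: ["a"]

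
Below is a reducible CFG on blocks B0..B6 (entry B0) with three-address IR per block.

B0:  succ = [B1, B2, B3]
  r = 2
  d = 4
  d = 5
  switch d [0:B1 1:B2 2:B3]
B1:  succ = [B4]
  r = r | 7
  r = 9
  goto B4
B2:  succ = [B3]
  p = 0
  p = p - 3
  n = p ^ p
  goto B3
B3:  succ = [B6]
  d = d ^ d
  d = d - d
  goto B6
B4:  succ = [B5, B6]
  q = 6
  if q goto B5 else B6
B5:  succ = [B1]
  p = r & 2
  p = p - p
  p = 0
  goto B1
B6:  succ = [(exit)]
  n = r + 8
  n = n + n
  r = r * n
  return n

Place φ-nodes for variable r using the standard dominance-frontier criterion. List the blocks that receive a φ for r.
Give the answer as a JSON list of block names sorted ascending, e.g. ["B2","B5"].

Answer: ["B1", "B6"]

Derivation:
idom tree: B1←B0 B2←B0 B3←B0 B4←B1 B5←B4 B6←B0
Join-block Dom:
  B1: preds {B0,B5}: {B0} ∩ {B0,B1,B4,B5} = {B0}; idom=B0
  B3: preds {B0,B2}: {B0} ∩ {B0,B2} = {B0}; idom=B0
  B6: preds {B3,B4}: {B0,B3} ∩ {B0,B1,B4} = {B0}; idom=B0

Frontier:
  B1←B0: walk · to B0
  B1←B5: walk B5→B4→B1 to B0
  B3←B0: walk · to B0
  B3←B2: walk B2 to B0
  B6←B3: walk B3 to B0
  B6←B4: walk B4→B1 to B0
  B0 → ∅
  B1 → {B1,B6}
  B2 → {B3}
  B3 → {B6}
  B4 → {B1,B6}
  B5 → {B1}
  B6 → ∅

φ for r: defs {B0,B1,B6}
  DF⁺ = {B1,B6}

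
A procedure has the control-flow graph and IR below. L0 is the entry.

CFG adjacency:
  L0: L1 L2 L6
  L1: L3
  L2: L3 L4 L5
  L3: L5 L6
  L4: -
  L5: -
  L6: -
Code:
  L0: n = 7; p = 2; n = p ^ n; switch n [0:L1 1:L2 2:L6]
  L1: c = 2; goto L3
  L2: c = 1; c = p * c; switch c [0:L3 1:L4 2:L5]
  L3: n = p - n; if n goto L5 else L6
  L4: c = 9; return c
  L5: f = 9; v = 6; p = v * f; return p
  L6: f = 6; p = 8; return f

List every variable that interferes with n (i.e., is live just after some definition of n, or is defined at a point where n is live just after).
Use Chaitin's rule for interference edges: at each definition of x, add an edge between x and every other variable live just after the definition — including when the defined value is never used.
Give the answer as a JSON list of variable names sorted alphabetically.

def/use:
  L0: {n,p} / ∅
  L1: {c} / ∅
  L2: {c} / {p}
  L3: {n} / {n,p}
  L4: {c} / ∅
  L5: {f,p,v} / ∅
  L6: {f,p} / ∅

Live sets:
  L0: in=∅ out={n,p}
  L1: in={n,p} out={n,p}
  L2: in={n,p} out={n,p}
  L3: in={n,p} out=∅
  L4: in=∅ out=∅
  L5: in=∅ out=∅
  L6: in=∅ out=∅

Interfere edges:
  c↔{n,p}
  f↔{p,v}
  n↔{c,p}
  p↔{c,f,n}
  v↔{f}

N(n) = ["c", "p"]

Answer: ["c", "p"]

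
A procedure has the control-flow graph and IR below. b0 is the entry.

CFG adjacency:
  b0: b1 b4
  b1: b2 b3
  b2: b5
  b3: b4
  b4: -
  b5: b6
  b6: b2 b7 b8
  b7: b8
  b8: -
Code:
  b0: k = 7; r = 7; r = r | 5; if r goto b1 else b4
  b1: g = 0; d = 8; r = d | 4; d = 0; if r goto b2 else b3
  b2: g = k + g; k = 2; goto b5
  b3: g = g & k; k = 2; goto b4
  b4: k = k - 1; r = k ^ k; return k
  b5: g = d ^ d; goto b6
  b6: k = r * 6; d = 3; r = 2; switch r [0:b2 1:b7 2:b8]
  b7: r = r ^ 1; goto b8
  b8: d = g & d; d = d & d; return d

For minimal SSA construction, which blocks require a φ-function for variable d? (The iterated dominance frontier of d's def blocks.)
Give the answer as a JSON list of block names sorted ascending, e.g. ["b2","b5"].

idom tree: b1←b0 b2←b1 b3←b1 b4←b0 b5←b2 b6←b5 b7←b6 b8←b6
Dom at joins:
  b2: preds {b1,b6}: {b0,b1} ∩ {b0,b1,b2,b5,b6} = {b0,b1}; idom=b1
  b4: preds {b0,b3}: {b0} ∩ {b0,b1,b3} = {b0}; idom=b0
  b8: preds {b6,b7}: {b0,b1,b2,b5,b6} ∩ {b0,b1,b2,b5,b6,b7} = {b0,b1,b2,b5,b6}; idom=b6

Frontier:
  b2←b1: walk · to b1
  b2←b6: walk b6→b5→b2 to b1
  b4←b0: walk · to b0
  b4←b3: walk b3→b1 to b0
  b8←b6: walk · to b6
  b8←b7: walk b7 to b6
  b0: DF=∅
  b1: DF={b4}
  b2: DF={b2}
  b3: DF={b4}
  b4: DF=∅
  b5: DF={b2}
  b6: DF={b2}
  b7: DF={b8}
  b8: DF=∅

φ for d: defs {b1,b6,b8}
  DF⁺ = {b2,b4}

Answer: ["b2", "b4"]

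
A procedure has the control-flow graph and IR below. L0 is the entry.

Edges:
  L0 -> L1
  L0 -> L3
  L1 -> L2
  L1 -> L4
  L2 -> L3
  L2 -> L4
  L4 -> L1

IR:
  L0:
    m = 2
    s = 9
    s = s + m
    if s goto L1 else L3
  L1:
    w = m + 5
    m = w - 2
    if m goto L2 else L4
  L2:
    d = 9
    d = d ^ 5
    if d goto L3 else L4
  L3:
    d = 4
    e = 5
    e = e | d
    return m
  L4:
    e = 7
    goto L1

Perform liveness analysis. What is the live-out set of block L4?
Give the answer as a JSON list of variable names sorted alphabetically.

Block summaries:
  L0 def {m,s} use ∅
  L1 def {m,w} use {m}
  L2 def {d} use ∅
  L3 def {d,e} use {m}
  L4 def {e} use ∅

Liveness:
  live L0: ∅→{m}
  live L1: {m}→{m}
  live L2: {m}→{m}
  live L3: {m}→∅
  live L4: {m}→{m}

live-out(L4) = ["m"]

Answer: ["m"]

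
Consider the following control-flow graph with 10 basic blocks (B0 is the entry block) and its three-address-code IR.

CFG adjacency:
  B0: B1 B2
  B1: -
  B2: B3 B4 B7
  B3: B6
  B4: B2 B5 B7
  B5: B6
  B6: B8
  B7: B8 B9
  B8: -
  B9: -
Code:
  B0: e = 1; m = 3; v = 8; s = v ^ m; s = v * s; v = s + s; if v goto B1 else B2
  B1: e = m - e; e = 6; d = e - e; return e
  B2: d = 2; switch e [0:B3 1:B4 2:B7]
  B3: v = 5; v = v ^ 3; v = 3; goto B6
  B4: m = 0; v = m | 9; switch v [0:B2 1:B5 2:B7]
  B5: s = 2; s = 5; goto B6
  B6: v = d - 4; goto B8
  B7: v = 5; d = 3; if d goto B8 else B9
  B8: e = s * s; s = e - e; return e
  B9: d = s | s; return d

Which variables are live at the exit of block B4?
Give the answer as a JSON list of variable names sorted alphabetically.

Answer: ["d", "e", "s"]

Working:
Block summaries:
  B0: def={e,m,s,v} ue=∅
  B1: def={d,e} ue={e,m}
  B2: def={d} ue={e}
  B3: def={v} ue=∅
  B4: def={m,v} ue=∅
  B5: def={s} ue=∅
  B6: def={v} ue={d}
  B7: def={d,v} ue=∅
  B8: def={e,s} ue={s}
  B9: def={d} ue={s}

Live sets:
  live B0: ∅→{e,m,s}
  live B1: {e,m}→∅
  live B2: {e,s}→{d,e,s}
  live B3: {d,s}→{d,s}
  live B4: {d,e,s}→{d,e,s}
  live B5: {d}→{d,s}
  live B6: {d,s}→{s}
  live B7: {s}→{s}
  live B8: {s}→∅
  live B9: {s}→∅

live-out(B4) = ["d", "e", "s"]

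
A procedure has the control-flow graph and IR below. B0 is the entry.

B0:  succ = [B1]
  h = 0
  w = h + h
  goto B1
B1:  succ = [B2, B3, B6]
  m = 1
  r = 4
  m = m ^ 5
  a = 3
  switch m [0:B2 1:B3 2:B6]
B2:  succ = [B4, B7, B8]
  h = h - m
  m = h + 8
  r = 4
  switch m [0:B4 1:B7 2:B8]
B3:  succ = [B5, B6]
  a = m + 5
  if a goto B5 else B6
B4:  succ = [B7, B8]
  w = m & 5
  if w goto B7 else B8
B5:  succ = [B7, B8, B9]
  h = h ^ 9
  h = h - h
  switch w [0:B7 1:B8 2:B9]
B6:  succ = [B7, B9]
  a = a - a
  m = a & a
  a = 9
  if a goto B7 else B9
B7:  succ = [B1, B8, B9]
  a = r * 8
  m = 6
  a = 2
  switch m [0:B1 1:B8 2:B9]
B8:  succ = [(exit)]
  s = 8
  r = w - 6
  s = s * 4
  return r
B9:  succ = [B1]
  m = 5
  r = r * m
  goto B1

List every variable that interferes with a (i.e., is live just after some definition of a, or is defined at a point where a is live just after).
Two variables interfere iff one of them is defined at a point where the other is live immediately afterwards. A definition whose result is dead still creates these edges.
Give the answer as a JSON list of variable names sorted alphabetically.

Per-block:
  B0: def={h,w} ue=∅
  B1: def={a,m,r} ue=∅
  B2: def={h,m,r} ue={h,m}
  B3: def={a} ue={m}
  B4: def={w} ue={m}
  B5: def={h} ue={h,w}
  B6: def={a,m} ue={a}
  B7: def={a,m} ue={r}
  B8: def={r,s} ue={w}
  B9: def={m,r} ue={r}

Backward fixpoint:
  B0 li=∅ lo={h,w}
  B1 li={h,w} lo={a,h,m,r,w}
  B2 li={h,m,w} lo={h,m,r,w}
  B3 li={h,m,r,w} lo={a,h,r,w}
  B4 li={h,m,r} lo={h,r,w}
  B5 li={h,r,w} lo={h,r,w}
  B6 li={a,h,r,w} lo={h,r,w}
  B7 li={h,r,w} lo={h,r,w}
  B8 li={w} lo=∅
  B9 li={h,r,w} lo={h,w}

Interfere edges:
  a — {h,m,r,w}
  h — {a,m,r,w}
  m — {a,h,r,w}
  r — {a,h,m,s,w}
  s — {r,w}
  w — {a,h,m,r,s}

N(a) = ["h", "m", "r", "w"]

Answer: ["h", "m", "r", "w"]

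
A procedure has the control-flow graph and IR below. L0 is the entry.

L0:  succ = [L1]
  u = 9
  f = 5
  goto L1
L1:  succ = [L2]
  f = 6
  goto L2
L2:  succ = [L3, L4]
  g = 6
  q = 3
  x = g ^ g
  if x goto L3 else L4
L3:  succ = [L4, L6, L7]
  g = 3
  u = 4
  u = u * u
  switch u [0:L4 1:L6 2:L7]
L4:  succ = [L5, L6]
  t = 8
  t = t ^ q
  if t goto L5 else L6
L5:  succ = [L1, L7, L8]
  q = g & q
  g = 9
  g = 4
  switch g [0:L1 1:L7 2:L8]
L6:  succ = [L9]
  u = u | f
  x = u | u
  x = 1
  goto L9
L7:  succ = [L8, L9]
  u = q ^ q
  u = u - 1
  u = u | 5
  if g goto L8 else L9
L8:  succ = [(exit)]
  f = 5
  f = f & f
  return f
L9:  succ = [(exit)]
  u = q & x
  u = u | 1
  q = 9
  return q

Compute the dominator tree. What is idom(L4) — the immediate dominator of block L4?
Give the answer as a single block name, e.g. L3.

idom tree: L1←L0 L2←L1 L3←L2 L4←L2 L5←L4 L6←L2 L7←L2 L8←L2 L9←L2
Dom at joins:
  L1: preds {L0,L5}: {L0} ∩ {L0,L1,L2,L4,L5} = {L0}; idom=L0
  L4: preds {L2,L3}: {L0,L1,L2} ∩ {L0,L1,L2,L3} = {L0,L1,L2}; idom=L2
  L6: preds {L3,L4}: {L0,L1,L2,L3} ∩ {L0,L1,L2,L4} = {L0,L1,L2}; idom=L2
  L7: preds {L3,L5}: {L0,L1,L2,L3} ∩ {L0,L1,L2,L4,L5} = {L0,L1,L2}; idom=L2
  L8: preds {L5,L7}: {L0,L1,L2,L4,L5} ∩ {L0,L1,L2,L7} = {L0,L1,L2}; idom=L2
  L9: preds {L6,L7}: {L0,L1,L2,L6} ∩ {L0,L1,L2,L7} = {L0,L1,L2}; idom=L2

idom(L4) = L2

Answer: L2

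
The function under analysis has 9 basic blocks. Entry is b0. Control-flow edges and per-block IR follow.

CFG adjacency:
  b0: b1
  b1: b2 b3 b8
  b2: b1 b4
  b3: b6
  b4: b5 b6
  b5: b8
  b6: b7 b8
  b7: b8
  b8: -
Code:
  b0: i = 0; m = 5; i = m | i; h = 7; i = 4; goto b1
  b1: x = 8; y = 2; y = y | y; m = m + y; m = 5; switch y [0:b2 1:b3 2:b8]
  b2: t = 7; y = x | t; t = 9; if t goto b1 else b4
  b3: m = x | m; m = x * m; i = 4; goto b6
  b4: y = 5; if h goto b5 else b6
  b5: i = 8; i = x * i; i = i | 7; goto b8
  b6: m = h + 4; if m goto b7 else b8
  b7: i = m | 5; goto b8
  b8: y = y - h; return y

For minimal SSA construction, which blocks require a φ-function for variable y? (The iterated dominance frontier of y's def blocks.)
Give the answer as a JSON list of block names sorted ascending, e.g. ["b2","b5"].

Answer: ["b1", "b6", "b8"]

Derivation:
idom tree: b1←b0 b2←b1 b3←b1 b4←b2 b5←b4 b6←b1 b7←b6 b8←b1
Dom at joins:
  b1: preds {b0,b2}: {b0} ∩ {b0,b1,b2} = {b0}; idom=b0
  b6: preds {b3,b4}: {b0,b1,b3} ∩ {b0,b1,b2,b4} = {b0,b1}; idom=b1
  b8: preds {b1,b5,b6,b7}: {b0,b1} ∩ {b0,b1,b2,b4,b5} ∩ {b0,b1,b6} ∩ {b0,b1,b6,b7} = {b0,b1}; idom=b1

Frontier:
  b1←b0: walk · to b0
  b1←b2: walk b2→b1 to b0
  b6←b3: walk b3 to b1
  b6←b4: walk b4→b2 to b1
  b8←b1: walk · to b1
  b8←b5: walk b5→b4→b2 to b1
  b8←b6: walk b6 to b1
  b8←b7: walk b7→b6 to b1
  DF(b0)=∅
  DF(b1)={b1}
  DF(b2)={b1,b6,b8}
  DF(b3)={b6}
  DF(b4)={b6,b8}
  DF(b5)={b8}
  DF(b6)={b8}
  DF(b7)={b8}
  DF(b8)=∅

φ for y: defs {b1,b2,b4,b8}
  DF⁺ = {b1,b6,b8}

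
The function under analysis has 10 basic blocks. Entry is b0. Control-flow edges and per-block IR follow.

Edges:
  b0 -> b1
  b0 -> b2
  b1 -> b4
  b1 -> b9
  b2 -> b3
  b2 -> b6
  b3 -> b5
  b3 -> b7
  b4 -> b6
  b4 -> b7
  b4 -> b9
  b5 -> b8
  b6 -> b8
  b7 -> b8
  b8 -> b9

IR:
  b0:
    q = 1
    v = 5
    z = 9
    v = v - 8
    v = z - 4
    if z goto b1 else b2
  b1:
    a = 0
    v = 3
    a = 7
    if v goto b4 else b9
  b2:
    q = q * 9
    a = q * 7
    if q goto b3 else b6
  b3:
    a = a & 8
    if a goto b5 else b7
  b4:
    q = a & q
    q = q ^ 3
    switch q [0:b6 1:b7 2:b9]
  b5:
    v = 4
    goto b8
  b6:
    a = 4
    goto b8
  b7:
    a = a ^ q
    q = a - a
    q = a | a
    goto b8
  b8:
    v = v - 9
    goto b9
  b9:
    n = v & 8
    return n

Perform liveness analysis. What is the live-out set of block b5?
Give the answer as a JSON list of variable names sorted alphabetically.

def/use:
  b0: def={q,v,z} ue=∅
  b1: def={a,v} ue=∅
  b2: def={a,q} ue={q}
  b3: def={a} ue={a}
  b4: def={q} ue={a,q}
  b5: def={v} ue=∅
  b6: def={a} ue=∅
  b7: def={a,q} ue={a,q}
  b8: def={v} ue={v}
  b9: def={n} ue={v}

Liveness:
  b0: in=∅ out={q,v}
  b1: in={q} out={a,q,v}
  b2: in={q,v} out={a,q,v}
  b3: in={a,q,v} out={a,q,v}
  b4: in={a,q,v} out={a,q,v}
  b5: in=∅ out={v}
  b6: in={v} out={v}
  b7: in={a,q,v} out={v}
  b8: in={v} out={v}
  b9: in={v} out=∅

live-out(b5) = ["v"]

Answer: ["v"]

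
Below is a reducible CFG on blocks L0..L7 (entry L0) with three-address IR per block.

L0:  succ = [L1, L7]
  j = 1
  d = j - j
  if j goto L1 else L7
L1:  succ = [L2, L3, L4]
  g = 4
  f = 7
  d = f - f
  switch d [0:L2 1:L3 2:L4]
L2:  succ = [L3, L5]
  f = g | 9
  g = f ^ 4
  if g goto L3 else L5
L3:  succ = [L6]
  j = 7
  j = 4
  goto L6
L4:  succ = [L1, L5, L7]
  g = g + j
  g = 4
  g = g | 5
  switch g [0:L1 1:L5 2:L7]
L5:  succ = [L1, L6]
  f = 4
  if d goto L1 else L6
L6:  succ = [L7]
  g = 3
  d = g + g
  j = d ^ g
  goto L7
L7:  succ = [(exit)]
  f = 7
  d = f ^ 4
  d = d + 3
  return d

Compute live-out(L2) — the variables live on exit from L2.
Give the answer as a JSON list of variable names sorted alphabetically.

Per-block:
  L0 def {d,j} use ∅
  L1 def {d,f,g} use ∅
  L2 def {f,g} use {g}
  L3 def {j} use ∅
  L4 def {g} use {g,j}
  L5 def {f} use {d}
  L6 def {d,g,j} use ∅
  L7 def {d,f} use ∅

Live sets:
  L0 li=∅ lo={j}
  L1 li={j} lo={d,g,j}
  L2 li={d,g,j} lo={d,j}
  L3 li=∅ lo=∅
  L4 li={d,g,j} lo={d,j}
  L5 li={d,j} lo={j}
  L6 li=∅ lo=∅
  L7 li=∅ lo=∅

live-out(L2) = ["d", "j"]

Answer: ["d", "j"]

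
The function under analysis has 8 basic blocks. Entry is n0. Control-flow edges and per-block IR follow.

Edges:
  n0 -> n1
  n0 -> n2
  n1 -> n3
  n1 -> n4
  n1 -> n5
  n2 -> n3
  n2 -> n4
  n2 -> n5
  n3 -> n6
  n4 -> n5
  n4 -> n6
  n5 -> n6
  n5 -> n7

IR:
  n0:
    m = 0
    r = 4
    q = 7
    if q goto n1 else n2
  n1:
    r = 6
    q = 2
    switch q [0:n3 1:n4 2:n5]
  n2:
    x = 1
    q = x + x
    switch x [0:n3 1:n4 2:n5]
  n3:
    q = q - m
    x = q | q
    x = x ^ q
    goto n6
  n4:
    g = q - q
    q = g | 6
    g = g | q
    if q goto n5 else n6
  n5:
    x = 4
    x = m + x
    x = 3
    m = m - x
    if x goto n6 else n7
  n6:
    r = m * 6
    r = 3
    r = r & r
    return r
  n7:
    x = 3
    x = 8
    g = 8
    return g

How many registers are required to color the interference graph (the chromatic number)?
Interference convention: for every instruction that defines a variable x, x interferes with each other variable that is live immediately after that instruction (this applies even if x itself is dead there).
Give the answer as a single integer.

Answer: 3

Derivation:
def/use:
  n0: {m,q,r} / ∅
  n1: {q,r} / ∅
  n2: {q,x} / ∅
  n3: {q,x} / {m,q}
  n4: {g,q} / {q}
  n5: {m,x} / {m}
  n6: {r} / {m}
  n7: {g,x} / ∅

Live sets:
  n0: in=∅ out={m}
  n1: in={m} out={m,q}
  n2: in={m} out={m,q}
  n3: in={m,q} out={m}
  n4: in={m,q} out={m}
  n5: in={m} out={m}
  n6: in={m} out=∅
  n7: in=∅ out=∅

Interference:
  g — {m,q}
  m — {g,q,r,x}
  q — {g,m,x}
  r — {m}
  x — {m,q}

Chromatic number:
  lower bound: {g,m,q} mutually conflict ⇒ χ ≥ 3
  3-colouring: r0={m}  r1={q,r}  r2={g,x}
  χ = 3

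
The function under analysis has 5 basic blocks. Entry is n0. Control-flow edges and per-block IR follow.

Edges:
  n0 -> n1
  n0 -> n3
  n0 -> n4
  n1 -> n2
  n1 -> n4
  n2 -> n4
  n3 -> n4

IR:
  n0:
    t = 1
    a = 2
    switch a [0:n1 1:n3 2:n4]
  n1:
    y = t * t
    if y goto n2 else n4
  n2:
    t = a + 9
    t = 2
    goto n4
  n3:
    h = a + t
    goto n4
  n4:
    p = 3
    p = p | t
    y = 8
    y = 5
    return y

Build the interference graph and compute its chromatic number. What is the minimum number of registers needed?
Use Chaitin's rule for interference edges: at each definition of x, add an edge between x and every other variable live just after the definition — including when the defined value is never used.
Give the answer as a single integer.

Answer: 3

Analysis:
def/use:
  n0: {a,t} / ∅
  n1: {y} / {t}
  n2: {t} / {a}
  n3: {h} / {a,t}
  n4: {p,y} / {t}

Liveness:
  live n0: ∅→{a,t}
  live n1: {a,t}→{a,t}
  live n2: {a}→{t}
  live n3: {a,t}→{t}
  live n4: {t}→∅

Interfere edges:
  a↔{t,y}
  h↔{t}
  p↔{t}
  t↔{a,h,p,y}
  y↔{a,t}

Chromatic number:
  lower bound: {a,t,y} mutually conflict ⇒ χ ≥ 3
  assign a→c1 h→c1 p→c1 t→c0 y→c2 — no edge inside a register ⇒ χ ≤ 3
  χ = 3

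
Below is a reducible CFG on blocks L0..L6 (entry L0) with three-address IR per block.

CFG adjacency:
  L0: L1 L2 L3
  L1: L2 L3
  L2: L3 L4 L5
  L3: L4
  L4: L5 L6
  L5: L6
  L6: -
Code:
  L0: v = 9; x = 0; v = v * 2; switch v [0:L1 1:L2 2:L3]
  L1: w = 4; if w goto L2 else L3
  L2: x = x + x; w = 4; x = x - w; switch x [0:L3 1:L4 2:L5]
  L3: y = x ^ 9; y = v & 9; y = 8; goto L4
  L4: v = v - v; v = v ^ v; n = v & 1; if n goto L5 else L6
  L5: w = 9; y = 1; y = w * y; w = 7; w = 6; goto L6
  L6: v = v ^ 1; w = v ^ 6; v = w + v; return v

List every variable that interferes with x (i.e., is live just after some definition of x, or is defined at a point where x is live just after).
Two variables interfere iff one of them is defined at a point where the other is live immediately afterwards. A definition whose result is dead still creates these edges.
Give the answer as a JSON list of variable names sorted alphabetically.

Answer: ["v", "w"]

Analysis:
Block summaries:
  L0: def={v,x} ue=∅
  L1: def={w} ue=∅
  L2: def={w,x} ue={x}
  L3: def={y} ue={v,x}
  L4: def={n,v} ue={v}
  L5: def={w,y} ue=∅
  L6: def={v,w} ue={v}

Live sets:
  L0: in=∅ out={v,x}
  L1: in={v,x} out={v,x}
  L2: in={v,x} out={v,x}
  L3: in={v,x} out={v}
  L4: in={v} out={v}
  L5: in={v} out={v}
  L6: in={v} out=∅

Interfere edges:
  n — {v}
  v — {n,w,x,y}
  w — {v,x,y}
  x — {v,w}
  y — {v,w}

N(x) = ["v", "w"]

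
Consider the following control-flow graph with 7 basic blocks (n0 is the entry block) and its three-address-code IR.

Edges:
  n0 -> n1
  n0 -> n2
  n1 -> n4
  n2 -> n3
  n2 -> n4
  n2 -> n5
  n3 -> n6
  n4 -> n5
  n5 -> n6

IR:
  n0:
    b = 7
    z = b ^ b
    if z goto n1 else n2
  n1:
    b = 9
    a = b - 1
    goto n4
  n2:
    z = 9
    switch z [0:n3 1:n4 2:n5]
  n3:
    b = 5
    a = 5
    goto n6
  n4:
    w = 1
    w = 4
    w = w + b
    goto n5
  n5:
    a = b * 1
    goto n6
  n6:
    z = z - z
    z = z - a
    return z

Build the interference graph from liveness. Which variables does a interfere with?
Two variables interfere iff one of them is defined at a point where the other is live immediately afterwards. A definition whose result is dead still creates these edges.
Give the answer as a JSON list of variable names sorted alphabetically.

Block summaries:
  n0: {b,z} / ∅
  n1: {a,b} / ∅
  n2: {z} / ∅
  n3: {a,b} / ∅
  n4: {w} / {b}
  n5: {a} / {b}
  n6: {z} / {a,z}

Live sets:
  n0: in=∅ out={b,z}
  n1: in={z} out={b,z}
  n2: in={b} out={b,z}
  n3: in={z} out={a,z}
  n4: in={b,z} out={b,z}
  n5: in={b,z} out={a,z}
  n6: in={a,z} out=∅

Interfere edges:
  a — {b,z}
  b — {a,w,z}
  w — {b,z}
  z — {a,b,w}

N(a) = ["b", "z"]

Answer: ["b", "z"]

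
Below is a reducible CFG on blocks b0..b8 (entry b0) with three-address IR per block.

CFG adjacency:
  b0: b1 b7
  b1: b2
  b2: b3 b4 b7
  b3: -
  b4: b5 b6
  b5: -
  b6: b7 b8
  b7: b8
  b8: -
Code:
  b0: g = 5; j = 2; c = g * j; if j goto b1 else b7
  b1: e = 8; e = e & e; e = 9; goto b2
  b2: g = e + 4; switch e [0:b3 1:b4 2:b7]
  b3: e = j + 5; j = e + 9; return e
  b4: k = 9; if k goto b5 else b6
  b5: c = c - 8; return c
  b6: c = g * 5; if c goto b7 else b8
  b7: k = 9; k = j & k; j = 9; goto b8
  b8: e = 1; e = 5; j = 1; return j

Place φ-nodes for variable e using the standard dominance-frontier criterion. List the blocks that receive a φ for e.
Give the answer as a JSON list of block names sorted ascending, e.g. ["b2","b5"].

Answer: ["b7", "b8"]

Derivation:
idom tree: b1←b0 b2←b1 b3←b2 b4←b2 b5←b4 b6←b4 b7←b0 b8←b0
Dom∩ at merges:
  b7: preds {b0,b2,b6}: {b0} ∩ {b0,b1,b2} ∩ {b0,b1,b2,b4,b6} = {b0}; idom=b0
  b8: preds {b6,b7}: {b0,b1,b2,b4,b6} ∩ {b0,b7} = {b0}; idom=b0

DF derivation:
  join b7 pred b0: · stop@b0
  join b7 pred b2: b2→b1 stop@b0
  join b7 pred b6: b6→b4→b2→b1 stop@b0
  join b8 pred b6: b6→b4→b2→b1 stop@b0
  join b8 pred b7: b7 stop@b0
  b0: DF=∅
  b1: DF={b7,b8}
  b2: DF={b7,b8}
  b3: DF=∅
  b4: DF={b7,b8}
  b5: DF=∅
  b6: DF={b7,b8}
  b7: DF={b8}
  b8: DF=∅

φ for e: defs {b1,b3,b8}
  DF⁺ = {b7,b8}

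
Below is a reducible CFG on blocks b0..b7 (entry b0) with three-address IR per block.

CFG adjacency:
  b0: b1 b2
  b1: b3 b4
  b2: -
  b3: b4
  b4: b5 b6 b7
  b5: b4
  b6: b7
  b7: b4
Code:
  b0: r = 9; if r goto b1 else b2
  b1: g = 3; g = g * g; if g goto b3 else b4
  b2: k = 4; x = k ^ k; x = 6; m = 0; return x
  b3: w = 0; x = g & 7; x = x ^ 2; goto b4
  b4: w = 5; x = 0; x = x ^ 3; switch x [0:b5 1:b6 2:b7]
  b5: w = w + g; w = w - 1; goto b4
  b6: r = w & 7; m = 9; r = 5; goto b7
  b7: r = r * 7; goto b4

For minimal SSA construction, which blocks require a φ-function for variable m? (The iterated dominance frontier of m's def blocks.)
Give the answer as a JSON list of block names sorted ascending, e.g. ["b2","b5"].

idom tree: b1←b0 b2←b0 b3←b1 b4←b1 b5←b4 b6←b4 b7←b4
Join-block Dom:
  b4: preds {b1,b3,b5,b7}: {b0,b1} ∩ {b0,b1,b3} ∩ {b0,b1,b4,b5} ∩ {b0,b1,b4,b7} = {b0,b1}; idom=b1
  b7: preds {b4,b6}: {b0,b1,b4} ∩ {b0,b1,b4,b6} = {b0,b1,b4}; idom=b4

DF walk-up:
  b4←b1: walk · to b1
  b4←b3: walk b3 to b1
  b4←b5: walk b5→b4 to b1
  b4←b7: walk b7→b4 to b1
  b7←b4: walk · to b4
  b7←b6: walk b6 to b4
  b0: DF=∅
  b1: DF=∅
  b2: DF=∅
  b3: DF={b4}
  b4: DF={b4}
  b5: DF={b4}
  b6: DF={b7}
  b7: DF={b4}

φ for m: defs {b2,b6}
  DF⁺ = {b4,b7}

Answer: ["b4", "b7"]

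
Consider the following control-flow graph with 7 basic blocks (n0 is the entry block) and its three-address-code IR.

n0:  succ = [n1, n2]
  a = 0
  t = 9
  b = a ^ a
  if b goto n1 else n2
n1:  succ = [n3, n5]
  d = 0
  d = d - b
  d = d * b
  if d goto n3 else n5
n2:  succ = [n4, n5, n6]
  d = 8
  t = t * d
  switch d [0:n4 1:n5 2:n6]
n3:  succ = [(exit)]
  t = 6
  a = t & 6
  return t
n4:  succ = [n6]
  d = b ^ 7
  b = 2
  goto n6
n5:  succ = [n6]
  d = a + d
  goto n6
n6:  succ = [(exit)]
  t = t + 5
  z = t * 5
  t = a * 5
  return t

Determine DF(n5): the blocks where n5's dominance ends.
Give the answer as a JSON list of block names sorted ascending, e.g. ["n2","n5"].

idom tree: n1←n0 n2←n0 n3←n1 n4←n2 n5←n0 n6←n0
Join-block Dom:
  n5: preds {n1,n2}: {n0,n1} ∩ {n0,n2} = {n0}; idom=n0
  n6: preds {n2,n4,n5}: {n0,n2} ∩ {n0,n2,n4} ∩ {n0,n5} = {n0}; idom=n0

Frontier:
  join n5 pred n1: n1 stop@n0
  join n5 pred n2: n2 stop@n0
  join n6 pred n2: n2 stop@n0
  join n6 pred n4: n4→n2 stop@n0
  join n6 pred n5: n5 stop@n0
  n0: DF=∅
  n1: DF={n5}
  n2: DF={n5,n6}
  n3: DF=∅
  n4: DF={n6}
  n5: DF={n6}
  n6: DF=∅

DF(n5) = ["n6"]

Answer: ["n6"]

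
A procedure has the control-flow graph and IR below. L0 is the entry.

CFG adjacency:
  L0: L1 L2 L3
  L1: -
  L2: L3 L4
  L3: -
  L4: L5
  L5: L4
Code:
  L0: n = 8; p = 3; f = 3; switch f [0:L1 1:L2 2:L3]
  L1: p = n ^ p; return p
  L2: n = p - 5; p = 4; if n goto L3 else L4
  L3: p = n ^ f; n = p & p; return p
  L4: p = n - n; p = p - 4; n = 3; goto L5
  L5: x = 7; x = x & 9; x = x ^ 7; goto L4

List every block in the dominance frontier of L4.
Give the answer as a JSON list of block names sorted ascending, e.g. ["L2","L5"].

Answer: ["L4"]

Analysis:
idom tree: L1←L0 L2←L0 L3←L0 L4←L2 L5←L4
Dom∩ at merges:
  L3: preds {L0,L2}: {L0} ∩ {L0,L2} = {L0}; idom=L0
  L4: preds {L2,L5}: {L0,L2} ∩ {L0,L2,L4,L5} = {L0,L2}; idom=L2

DF derivation:
  join L3 pred L0: · stop@L0
  join L3 pred L2: L2 stop@L0
  join L4 pred L2: · stop@L2
  join L4 pred L5: L5→L4 stop@L2
  DF(L0)=∅
  DF(L1)=∅
  DF(L2)={L3}
  DF(L3)=∅
  DF(L4)={L4}
  DF(L5)={L4}

DF(L4) = ["L4"]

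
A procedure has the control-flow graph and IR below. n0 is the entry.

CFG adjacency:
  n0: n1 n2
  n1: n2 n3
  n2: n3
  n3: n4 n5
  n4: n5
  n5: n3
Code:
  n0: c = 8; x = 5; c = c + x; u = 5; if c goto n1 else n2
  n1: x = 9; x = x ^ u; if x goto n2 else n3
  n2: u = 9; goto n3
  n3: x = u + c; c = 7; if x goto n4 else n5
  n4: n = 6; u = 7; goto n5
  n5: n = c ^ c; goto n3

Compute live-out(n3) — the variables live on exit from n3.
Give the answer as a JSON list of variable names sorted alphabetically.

Answer: ["c", "u"]

Analysis:
def/use:
  n0: {c,u,x} / ∅
  n1: {x} / {u}
  n2: {u} / ∅
  n3: {c,x} / {c,u}
  n4: {n,u} / ∅
  n5: {n} / {c}

Liveness:
  n0 li=∅ lo={c,u}
  n1 li={c,u} lo={c,u}
  n2 li={c} lo={c,u}
  n3 li={c,u} lo={c,u}
  n4 li={c} lo={c,u}
  n5 li={c,u} lo={c,u}

live-out(n3) = ["c", "u"]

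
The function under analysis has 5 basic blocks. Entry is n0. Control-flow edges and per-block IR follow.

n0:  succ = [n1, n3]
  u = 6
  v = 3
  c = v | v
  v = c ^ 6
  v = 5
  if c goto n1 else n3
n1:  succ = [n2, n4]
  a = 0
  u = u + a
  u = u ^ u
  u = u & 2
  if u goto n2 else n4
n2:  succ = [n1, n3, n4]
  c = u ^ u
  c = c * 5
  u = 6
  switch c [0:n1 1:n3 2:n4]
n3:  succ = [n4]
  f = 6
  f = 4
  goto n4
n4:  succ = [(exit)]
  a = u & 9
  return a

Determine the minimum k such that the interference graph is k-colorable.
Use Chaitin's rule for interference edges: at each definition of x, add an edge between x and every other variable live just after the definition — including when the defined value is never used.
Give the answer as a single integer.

Per-block:
  n0 def {c,u,v} use ∅
  n1 def {a,u} use {u}
  n2 def {c,u} use {u}
  n3 def {f} use ∅
  n4 def {a} use {u}

Backward fixpoint:
  live n0: ∅→{u}
  live n1: {u}→{u}
  live n2: {u}→{u}
  live n3: {u}→{u}
  live n4: {u}→∅

Conflict graph:
  a: {u}
  c: {u,v}
  f: {u}
  u: {a,c,f,v}
  v: {c,u}

Chromatic number:
  lower bound: {c,u,v} mutually conflict ⇒ χ ≥ 3
  assign a→R1 c→R1 f→R1 u→R0 v→R2 — no edge inside a register ⇒ χ ≤ 3
  χ = 3

Answer: 3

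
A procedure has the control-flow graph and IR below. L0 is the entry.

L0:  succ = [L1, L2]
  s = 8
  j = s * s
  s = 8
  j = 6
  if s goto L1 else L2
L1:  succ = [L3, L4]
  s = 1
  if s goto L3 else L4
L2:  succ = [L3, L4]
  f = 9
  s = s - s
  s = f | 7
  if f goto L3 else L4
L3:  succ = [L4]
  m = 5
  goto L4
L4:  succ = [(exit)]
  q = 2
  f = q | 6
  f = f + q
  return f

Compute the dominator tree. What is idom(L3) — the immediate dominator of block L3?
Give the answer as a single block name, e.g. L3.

idom tree: L1←L0 L2←L0 L3←L0 L4←L0
Dom∩ at merges:
  L3: preds {L1,L2}: {L0,L1} ∩ {L0,L2} = {L0}; idom=L0
  L4: preds {L1,L2,L3}: {L0,L1} ∩ {L0,L2} ∩ {L0,L3} = {L0}; idom=L0

idom(L3) = L0

Answer: L0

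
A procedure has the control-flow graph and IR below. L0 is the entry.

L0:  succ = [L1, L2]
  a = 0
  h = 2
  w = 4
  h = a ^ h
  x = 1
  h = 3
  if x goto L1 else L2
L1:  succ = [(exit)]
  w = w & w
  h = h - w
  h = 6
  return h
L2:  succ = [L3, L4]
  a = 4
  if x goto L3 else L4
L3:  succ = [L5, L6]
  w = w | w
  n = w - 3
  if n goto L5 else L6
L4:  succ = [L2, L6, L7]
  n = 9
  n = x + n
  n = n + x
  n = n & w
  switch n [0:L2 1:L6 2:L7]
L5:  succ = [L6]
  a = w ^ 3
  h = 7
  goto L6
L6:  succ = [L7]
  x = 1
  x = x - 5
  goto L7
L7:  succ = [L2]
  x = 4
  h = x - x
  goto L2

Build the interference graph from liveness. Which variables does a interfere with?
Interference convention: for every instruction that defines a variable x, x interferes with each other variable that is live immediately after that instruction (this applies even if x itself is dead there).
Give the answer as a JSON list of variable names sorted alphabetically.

Answer: ["h", "w", "x"]

Analysis:
Per-block:
  L0: {a,h,w,x} / ∅
  L1: {h,w} / {h,w}
  L2: {a} / {x}
  L3: {n,w} / {w}
  L4: {n} / {w,x}
  L5: {a,h} / {w}
  L6: {x} / ∅
  L7: {h,x} / ∅

Backward fixpoint:
  live L0: ∅→{h,w,x}
  live L1: {h,w}→∅
  live L2: {w,x}→{w,x}
  live L3: {w}→{w}
  live L4: {w,x}→{w,x}
  live L5: {w}→{w}
  live L6: {w}→{w}
  live L7: {w}→{w,x}

Interference:
  a: {h,w,x}
  h: {a,w,x}
  n: {w,x}
  w: {a,h,n,x}
  x: {a,h,n,w}

N(a) = ["h", "w", "x"]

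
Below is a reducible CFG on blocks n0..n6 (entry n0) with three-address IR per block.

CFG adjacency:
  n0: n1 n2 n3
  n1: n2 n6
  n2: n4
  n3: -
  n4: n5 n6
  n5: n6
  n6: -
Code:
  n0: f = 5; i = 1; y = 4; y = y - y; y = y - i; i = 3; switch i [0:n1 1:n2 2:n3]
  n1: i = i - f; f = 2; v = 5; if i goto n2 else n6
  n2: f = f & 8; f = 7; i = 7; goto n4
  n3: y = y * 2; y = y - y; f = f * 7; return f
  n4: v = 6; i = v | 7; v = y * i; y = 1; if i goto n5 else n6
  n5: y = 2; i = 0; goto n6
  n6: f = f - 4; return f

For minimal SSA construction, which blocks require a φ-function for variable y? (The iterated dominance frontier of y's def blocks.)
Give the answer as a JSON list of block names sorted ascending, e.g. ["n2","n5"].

idom tree: n1←n0 n2←n0 n3←n0 n4←n2 n5←n4 n6←n0
Dom∩ at merges:
  n2: preds {n0,n1}: {n0} ∩ {n0,n1} = {n0}; idom=n0
  n6: preds {n1,n4,n5}: {n0,n1} ∩ {n0,n2,n4} ∩ {n0,n2,n4,n5} = {n0}; idom=n0

Frontier:
  n2←n0: walk · to n0
  n2←n1: walk n1 to n0
  n6←n1: walk n1 to n0
  n6←n4: walk n4→n2 to n0
  n6←n5: walk n5→n4→n2 to n0
  n0: DF=∅
  n1: DF={n2,n6}
  n2: DF={n6}
  n3: DF=∅
  n4: DF={n6}
  n5: DF={n6}
  n6: DF=∅

φ for y: defs {n0,n3,n4,n5}
  DF⁺ = {n6}

Answer: ["n6"]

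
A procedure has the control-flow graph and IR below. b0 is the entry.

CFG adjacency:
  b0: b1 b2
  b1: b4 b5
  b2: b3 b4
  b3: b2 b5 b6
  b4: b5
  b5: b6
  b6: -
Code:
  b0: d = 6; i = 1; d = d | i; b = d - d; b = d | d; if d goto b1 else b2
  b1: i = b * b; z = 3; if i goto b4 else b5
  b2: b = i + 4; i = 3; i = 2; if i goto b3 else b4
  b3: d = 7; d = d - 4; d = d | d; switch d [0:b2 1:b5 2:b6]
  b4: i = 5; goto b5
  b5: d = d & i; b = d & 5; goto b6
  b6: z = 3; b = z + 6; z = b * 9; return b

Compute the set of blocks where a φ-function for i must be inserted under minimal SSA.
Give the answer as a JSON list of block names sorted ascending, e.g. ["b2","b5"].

Answer: ["b2", "b4", "b5", "b6"]

Analysis:
idom tree: b1←b0 b2←b0 b3←b2 b4←b0 b5←b0 b6←b0
Join-block Dom:
  b2: preds {b0,b3}: {b0} ∩ {b0,b2,b3} = {b0}; idom=b0
  b4: preds {b1,b2}: {b0,b1} ∩ {b0,b2} = {b0}; idom=b0
  b5: preds {b1,b3,b4}: {b0,b1} ∩ {b0,b2,b3} ∩ {b0,b4} = {b0}; idom=b0
  b6: preds {b3,b5}: {b0,b2,b3} ∩ {b0,b5} = {b0}; idom=b0

Frontier:
  b2←b0: walk · to b0
  b2←b3: walk b3→b2 to b0
  b4←b1: walk b1 to b0
  b4←b2: walk b2 to b0
  b5←b1: walk b1 to b0
  b5←b3: walk b3→b2 to b0
  b5←b4: walk b4 to b0
  b6←b3: walk b3→b2 to b0
  b6←b5: walk b5 to b0
  DF(b0)=∅
  DF(b1)={b4,b5}
  DF(b2)={b2,b4,b5,b6}
  DF(b3)={b2,b5,b6}
  DF(b4)={b5}
  DF(b5)={b6}
  DF(b6)=∅

φ for i: defs {b0,b1,b2,b4}
  DF⁺ = {b2,b4,b5,b6}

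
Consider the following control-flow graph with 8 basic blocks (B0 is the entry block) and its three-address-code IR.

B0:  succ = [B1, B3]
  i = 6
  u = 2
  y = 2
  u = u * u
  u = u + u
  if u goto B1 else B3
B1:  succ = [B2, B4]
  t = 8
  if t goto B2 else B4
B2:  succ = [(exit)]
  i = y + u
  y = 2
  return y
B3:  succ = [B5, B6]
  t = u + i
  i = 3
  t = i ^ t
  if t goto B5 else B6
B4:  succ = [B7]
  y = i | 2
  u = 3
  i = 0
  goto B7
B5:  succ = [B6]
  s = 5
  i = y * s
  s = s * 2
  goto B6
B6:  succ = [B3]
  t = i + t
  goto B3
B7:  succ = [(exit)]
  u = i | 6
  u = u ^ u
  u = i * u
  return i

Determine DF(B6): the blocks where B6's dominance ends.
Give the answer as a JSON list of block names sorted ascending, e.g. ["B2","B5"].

idom tree: B1←B0 B2←B1 B3←B0 B4←B1 B5←B3 B6←B3 B7←B4
Dom∩ at merges:
  B3: preds {B0,B6}: {B0} ∩ {B0,B3,B6} = {B0}; idom=B0
  B6: preds {B3,B5}: {B0,B3} ∩ {B0,B3,B5} = {B0,B3}; idom=B3

DF derivation:
  B3←B0: walk · to B0
  B3←B6: walk B6→B3 to B0
  B6←B3: walk · to B3
  B6←B5: walk B5 to B3
  DF(B0)=∅
  DF(B1)=∅
  DF(B2)=∅
  DF(B3)={B3}
  DF(B4)=∅
  DF(B5)={B6}
  DF(B6)={B3}
  DF(B7)=∅

DF(B6) = ["B3"]

Answer: ["B3"]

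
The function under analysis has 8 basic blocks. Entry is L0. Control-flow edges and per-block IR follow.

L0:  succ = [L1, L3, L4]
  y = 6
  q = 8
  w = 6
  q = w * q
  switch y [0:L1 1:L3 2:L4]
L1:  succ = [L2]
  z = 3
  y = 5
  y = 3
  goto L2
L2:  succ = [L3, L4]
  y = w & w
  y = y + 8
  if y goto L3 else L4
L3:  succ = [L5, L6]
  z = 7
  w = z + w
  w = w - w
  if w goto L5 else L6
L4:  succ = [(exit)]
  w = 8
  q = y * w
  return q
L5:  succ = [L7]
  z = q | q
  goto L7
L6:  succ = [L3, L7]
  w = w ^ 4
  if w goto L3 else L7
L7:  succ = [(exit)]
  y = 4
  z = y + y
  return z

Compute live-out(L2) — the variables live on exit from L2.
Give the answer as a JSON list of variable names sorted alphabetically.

Block summaries:
  L0 def {q,w,y} use ∅
  L1 def {y,z} use ∅
  L2 def {y} use {w}
  L3 def {w,z} use {w}
  L4 def {q,w} use {y}
  L5 def {z} use {q}
  L6 def {w} use {w}
  L7 def {y,z} use ∅

Backward fixpoint:
  live L0: ∅→{q,w,y}
  live L1: {q,w}→{q,w}
  live L2: {q,w}→{q,w,y}
  live L3: {q,w}→{q,w}
  live L4: {y}→∅
  live L5: {q}→∅
  live L6: {q,w}→{q,w}
  live L7: ∅→∅

live-out(L2) = ["q", "w", "y"]

Answer: ["q", "w", "y"]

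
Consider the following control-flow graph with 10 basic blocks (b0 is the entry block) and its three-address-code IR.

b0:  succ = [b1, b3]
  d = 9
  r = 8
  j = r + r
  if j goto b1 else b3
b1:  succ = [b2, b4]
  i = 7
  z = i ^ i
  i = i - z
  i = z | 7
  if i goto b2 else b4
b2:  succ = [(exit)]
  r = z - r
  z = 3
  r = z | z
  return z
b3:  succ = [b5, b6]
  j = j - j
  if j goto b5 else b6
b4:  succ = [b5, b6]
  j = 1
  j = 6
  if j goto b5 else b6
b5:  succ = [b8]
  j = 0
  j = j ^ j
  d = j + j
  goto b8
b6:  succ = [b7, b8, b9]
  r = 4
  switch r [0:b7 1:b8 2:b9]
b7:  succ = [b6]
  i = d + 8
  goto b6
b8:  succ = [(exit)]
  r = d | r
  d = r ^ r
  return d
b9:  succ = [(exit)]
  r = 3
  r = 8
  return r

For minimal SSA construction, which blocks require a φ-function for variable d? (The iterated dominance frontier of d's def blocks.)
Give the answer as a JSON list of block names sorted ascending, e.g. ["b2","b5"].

Answer: ["b8"]

Derivation:
idom tree: b1←b0 b2←b1 b3←b0 b4←b1 b5←b0 b6←b0 b7←b6 b8←b0 b9←b6
Join-block Dom:
  b5: preds {b3,b4}: {b0,b3} ∩ {b0,b1,b4} = {b0}; idom=b0
  b6: preds {b3,b4,b7}: {b0,b3} ∩ {b0,b1,b4} ∩ {b0,b6,b7} = {b0}; idom=b0
  b8: preds {b5,b6}: {b0,b5} ∩ {b0,b6} = {b0}; idom=b0

Frontier:
  b5←b3: walk b3 to b0
  b5←b4: walk b4→b1 to b0
  b6←b3: walk b3 to b0
  b6←b4: walk b4→b1 to b0
  b6←b7: walk b7→b6 to b0
  b8←b5: walk b5 to b0
  b8←b6: walk b6 to b0
  b0 → ∅
  b1 → {b5,b6}
  b2 → ∅
  b3 → {b5,b6}
  b4 → {b5,b6}
  b5 → {b8}
  b6 → {b6,b8}
  b7 → {b6}
  b8 → ∅
  b9 → ∅

φ for d: defs {b0,b5,b8}
  DF⁺ = {b8}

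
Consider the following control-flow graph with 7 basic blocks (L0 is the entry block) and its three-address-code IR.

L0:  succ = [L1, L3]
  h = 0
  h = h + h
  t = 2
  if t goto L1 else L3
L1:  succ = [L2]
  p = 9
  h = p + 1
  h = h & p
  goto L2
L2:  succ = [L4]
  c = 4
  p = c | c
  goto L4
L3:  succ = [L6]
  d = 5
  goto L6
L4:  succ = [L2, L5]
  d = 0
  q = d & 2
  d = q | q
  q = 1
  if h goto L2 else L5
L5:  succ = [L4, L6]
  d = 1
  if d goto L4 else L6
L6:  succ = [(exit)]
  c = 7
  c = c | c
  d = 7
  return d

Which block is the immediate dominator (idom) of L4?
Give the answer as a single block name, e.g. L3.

Answer: L2

Derivation:
idom tree: L1←L0 L2←L1 L3←L0 L4←L2 L5←L4 L6←L0
Dom∩ at merges:
  L2: preds {L1,L4}: {L0,L1} ∩ {L0,L1,L2,L4} = {L0,L1}; idom=L1
  L4: preds {L2,L5}: {L0,L1,L2} ∩ {L0,L1,L2,L4,L5} = {L0,L1,L2}; idom=L2
  L6: preds {L3,L5}: {L0,L3} ∩ {L0,L1,L2,L4,L5} = {L0}; idom=L0

idom(L4) = L2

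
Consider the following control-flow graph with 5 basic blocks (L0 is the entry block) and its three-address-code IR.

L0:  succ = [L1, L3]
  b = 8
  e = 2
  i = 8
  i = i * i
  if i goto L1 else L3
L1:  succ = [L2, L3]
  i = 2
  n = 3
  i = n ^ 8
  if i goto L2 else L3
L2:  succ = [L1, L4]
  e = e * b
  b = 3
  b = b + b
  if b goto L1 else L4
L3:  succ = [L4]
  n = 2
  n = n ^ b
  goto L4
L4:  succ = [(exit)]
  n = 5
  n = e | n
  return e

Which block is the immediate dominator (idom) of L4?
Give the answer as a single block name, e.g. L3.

Answer: L0

Analysis:
idom tree: L1←L0 L2←L1 L3←L0 L4←L0
Dom∩ at merges:
  L1: preds {L0,L2}: {L0} ∩ {L0,L1,L2} = {L0}; idom=L0
  L3: preds {L0,L1}: {L0} ∩ {L0,L1} = {L0}; idom=L0
  L4: preds {L2,L3}: {L0,L1,L2} ∩ {L0,L3} = {L0}; idom=L0

idom(L4) = L0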